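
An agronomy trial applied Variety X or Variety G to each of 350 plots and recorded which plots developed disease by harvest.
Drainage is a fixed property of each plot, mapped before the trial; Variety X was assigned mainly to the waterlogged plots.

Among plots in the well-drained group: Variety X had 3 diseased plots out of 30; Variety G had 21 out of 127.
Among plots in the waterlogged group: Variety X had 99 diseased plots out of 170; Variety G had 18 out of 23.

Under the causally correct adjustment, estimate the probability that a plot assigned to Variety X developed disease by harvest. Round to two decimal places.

Field drainage differs across varietys for reasons unrelated to any effect of the variety itself, and it separately predicts the outcome — a classic confounder. We must compare within field drainage levels.
Standardising Variety X to the population field drainage mix: 0.449·3/30 + 0.551·99/170 = 0.366.

0.37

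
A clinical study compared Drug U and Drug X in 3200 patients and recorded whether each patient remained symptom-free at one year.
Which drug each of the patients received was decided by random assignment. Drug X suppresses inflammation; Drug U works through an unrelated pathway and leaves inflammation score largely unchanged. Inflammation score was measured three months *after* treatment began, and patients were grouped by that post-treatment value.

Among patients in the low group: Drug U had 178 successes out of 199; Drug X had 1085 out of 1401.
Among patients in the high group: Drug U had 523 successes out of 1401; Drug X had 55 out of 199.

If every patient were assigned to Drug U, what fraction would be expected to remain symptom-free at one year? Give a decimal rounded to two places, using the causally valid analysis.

Stratifying would compare drugs among patients the drugs themselves sorted into inflammation score groups — a form of selection on an intermediate. The unconditioned pooled rates give the total causal effect.
So P(outcome | do(Drug U)) is just the pooled rate for Drug U: 701/1600 = 0.438.

0.44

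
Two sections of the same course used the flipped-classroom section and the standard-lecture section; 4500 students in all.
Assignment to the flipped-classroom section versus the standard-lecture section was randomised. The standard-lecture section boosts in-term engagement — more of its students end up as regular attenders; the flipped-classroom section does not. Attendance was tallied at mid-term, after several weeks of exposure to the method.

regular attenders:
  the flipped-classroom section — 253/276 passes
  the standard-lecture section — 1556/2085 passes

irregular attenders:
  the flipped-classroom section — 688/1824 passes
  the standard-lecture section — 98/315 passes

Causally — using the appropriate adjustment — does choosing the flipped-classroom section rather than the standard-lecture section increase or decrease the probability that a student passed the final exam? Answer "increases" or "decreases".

Mid-term attendance is downstream of the teaching method. One should not condition on a consequence of treatment, so the overall rates are the right comparison.
Pooled: the flipped-classroom section 44.8% vs the standard-lecture section 68.9%; the standard-lecture section is higher overall.

decreases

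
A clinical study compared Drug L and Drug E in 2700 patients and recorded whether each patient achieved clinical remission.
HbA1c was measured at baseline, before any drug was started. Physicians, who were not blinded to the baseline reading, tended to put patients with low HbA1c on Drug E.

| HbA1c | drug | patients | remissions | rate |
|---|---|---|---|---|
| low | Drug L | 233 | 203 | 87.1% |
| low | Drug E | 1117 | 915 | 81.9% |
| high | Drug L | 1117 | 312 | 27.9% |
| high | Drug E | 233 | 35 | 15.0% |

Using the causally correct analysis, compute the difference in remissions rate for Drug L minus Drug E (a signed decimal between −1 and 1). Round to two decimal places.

The stratified and pooled comparisons disagree (Drug L wins within each HbA1c; Drug E wins overall), so the answer turns on the causal role of HbA1c.
Here HbA1c is a common cause — it drives both which drug a case falls under and the outcome. The crude comparison mixes populations; the stratum-specific rates are the causally relevant ones.
Adjusting over the population distribution of HbA1c: 0.500·(0.871−0.819) + 0.500·(0.279−0.150) = +0.091.

+0.09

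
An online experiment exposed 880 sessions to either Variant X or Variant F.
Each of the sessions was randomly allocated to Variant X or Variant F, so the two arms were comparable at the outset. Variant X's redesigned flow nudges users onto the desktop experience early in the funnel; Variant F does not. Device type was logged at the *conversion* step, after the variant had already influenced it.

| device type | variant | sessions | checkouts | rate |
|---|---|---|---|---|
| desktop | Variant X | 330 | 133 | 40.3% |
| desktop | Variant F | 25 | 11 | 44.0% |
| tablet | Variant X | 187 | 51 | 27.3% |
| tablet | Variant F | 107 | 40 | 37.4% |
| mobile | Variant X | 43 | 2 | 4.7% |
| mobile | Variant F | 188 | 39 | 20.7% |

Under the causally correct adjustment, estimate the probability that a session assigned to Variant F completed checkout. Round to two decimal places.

The device type-specific comparison favours Variant F throughout, but the pooled figures favour Variant X. The question is whether to condition on device type.
Device type lies on the pathway variant → device type → outcome, so adjusting for it blocks the indirect effect. For the total causal effect of variant, use the unadjusted pooled rates.
So P(outcome | do(Variant F)) is just the pooled rate for Variant F: 90/320 = 0.281.

0.28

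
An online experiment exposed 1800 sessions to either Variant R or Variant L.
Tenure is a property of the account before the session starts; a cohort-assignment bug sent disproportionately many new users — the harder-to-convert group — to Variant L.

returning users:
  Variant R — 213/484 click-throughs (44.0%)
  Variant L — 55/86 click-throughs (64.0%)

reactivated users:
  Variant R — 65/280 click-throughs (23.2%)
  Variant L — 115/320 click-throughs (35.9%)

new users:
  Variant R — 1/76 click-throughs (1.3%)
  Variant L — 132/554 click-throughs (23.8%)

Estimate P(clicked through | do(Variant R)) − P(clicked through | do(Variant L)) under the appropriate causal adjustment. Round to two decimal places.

-0.18

The user tenure-specific comparison favours Variant L throughout, but the pooled figures favour Variant R. The question is whether to condition on user tenure.
User tenure satisfies the back-door criterion: it is not a descendant of the variant, and it blocks the spurious path from variant to outcome. Adjusting for it (i.e., using the within-user tenure rates) gives the causal effect.
Adjusting over the population distribution of user tenure: 0.317·(0.440−0.640) + 0.333·(0.232−0.359) + 0.350·(0.013−0.238) = -0.184.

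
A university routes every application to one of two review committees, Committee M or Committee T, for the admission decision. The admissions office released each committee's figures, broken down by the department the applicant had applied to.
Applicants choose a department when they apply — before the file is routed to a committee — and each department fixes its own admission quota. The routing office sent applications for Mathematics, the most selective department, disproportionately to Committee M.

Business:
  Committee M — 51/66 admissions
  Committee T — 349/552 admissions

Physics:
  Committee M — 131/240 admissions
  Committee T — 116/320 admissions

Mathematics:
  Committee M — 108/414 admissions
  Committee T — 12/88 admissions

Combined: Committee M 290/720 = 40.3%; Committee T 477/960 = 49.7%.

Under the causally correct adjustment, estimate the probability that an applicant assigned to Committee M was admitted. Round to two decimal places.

0.54

The imbalance in department arose from how applicants were allocated, not from anything the review committee did; and department independently affects the outcome. The pooled gap is confounded — condition on department.
Standardising Committee M to the population department mix: 0.368·51/66 + 0.333·131/240 + 0.299·108/414 = 0.544.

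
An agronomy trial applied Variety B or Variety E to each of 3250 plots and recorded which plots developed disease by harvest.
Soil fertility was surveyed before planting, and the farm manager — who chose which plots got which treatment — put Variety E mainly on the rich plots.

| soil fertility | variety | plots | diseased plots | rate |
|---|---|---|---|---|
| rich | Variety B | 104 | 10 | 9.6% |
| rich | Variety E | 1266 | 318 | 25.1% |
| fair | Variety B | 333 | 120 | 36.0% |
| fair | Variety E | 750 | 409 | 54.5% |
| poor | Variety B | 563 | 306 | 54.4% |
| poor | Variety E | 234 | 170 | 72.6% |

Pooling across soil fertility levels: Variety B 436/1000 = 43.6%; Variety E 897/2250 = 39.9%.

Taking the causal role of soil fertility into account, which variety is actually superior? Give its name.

Within every soil fertility level Variety B has the lower rate, yet pooled Variety E does — Simpson's reversal.
The imbalance in soil fertility arose from how plots were allocated, not from anything the variety did; and soil fertility independently affects the outcome. The pooled gap is confounded — condition on soil fertility.
Within each level — rich: 9.6% vs 25.1%; fair: 36.0% vs 54.5%; poor: 54.4% vs 72.6% — Variety B is lower every time.

Variety B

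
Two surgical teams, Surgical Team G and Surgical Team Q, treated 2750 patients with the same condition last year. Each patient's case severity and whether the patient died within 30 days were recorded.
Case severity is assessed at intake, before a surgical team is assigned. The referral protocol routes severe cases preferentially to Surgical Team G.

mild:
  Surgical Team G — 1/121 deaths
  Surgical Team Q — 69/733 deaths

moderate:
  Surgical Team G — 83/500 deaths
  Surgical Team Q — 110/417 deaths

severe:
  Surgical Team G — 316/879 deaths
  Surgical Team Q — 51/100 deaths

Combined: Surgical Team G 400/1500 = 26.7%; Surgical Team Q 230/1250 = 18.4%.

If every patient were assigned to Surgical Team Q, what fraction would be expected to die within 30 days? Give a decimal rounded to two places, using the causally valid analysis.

Case severity is set before the surgical team has any effect — it is not caused by the surgical team — and it independently drives the outcome. That makes it a confounder, so the causal comparison is within case severity levels.
Standardising Surgical Team Q to the population case severity mix: 0.311·69/733 + 0.333·110/417 + 0.356·51/100 = 0.299.

0.30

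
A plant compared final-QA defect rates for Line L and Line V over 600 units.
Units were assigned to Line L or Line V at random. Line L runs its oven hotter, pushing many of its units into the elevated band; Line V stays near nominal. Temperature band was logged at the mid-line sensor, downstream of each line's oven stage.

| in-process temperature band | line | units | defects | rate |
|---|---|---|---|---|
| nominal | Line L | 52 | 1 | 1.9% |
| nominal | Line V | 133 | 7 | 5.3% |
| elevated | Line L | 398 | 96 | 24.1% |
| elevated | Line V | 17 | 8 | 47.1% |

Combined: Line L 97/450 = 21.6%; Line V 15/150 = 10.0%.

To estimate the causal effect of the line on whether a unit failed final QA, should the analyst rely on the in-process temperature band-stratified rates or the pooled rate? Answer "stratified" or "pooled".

pooled

The distribution of in-process temperature band is itself part of what the line does — it is an intermediate outcome. Holding it fixed would remove that part of the effect; the total effect is the pooled difference.
Pooled: Line L 21.6% vs Line V 10.0%; Line V is lower overall.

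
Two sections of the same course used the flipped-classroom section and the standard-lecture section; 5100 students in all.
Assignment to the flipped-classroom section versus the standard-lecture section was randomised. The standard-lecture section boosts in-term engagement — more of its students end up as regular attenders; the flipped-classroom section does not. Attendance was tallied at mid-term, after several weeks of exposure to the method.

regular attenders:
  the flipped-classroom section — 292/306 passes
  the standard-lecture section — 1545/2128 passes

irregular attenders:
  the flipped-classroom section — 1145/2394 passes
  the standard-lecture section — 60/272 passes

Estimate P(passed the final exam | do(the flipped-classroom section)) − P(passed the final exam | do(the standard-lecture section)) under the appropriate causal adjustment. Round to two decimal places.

-0.14

Because the teaching method influences mid-term attendance, mid-term attendance is a post-treatment mediator, not a confounder. Stratifying on it would bias the estimate; the causal effect is the crude pooled difference.
The causal difference is the pooled difference: 0.532 − 0.669 = -0.137.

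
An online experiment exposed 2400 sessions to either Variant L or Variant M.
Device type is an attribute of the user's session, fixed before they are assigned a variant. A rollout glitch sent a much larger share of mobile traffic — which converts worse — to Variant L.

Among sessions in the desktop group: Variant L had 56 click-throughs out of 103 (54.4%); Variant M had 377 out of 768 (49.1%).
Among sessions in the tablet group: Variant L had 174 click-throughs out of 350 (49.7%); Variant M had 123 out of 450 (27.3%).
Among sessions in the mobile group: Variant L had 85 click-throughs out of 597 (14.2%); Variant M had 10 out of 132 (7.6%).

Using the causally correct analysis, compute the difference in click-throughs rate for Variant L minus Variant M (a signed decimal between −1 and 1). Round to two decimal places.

+0.11

Since device type is a pre-existing factor (not a product of the variant) and it affects the outcome on its own, it is a confounder. The stratified rates, not the pooled rate, identify the causal effect.
Adjusting over the population distribution of device type: 0.363·(0.544−0.491) + 0.333·(0.497−0.273) + 0.304·(0.142−0.076) = +0.114.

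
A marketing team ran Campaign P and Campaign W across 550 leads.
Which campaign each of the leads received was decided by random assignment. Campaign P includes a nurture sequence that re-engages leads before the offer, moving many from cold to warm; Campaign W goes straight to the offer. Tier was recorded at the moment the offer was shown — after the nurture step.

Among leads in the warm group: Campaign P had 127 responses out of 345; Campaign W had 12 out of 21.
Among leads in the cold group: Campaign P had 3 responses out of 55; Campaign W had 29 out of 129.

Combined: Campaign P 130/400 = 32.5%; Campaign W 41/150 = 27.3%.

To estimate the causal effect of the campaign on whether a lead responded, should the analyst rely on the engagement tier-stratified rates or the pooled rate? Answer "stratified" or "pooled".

Engagement tier lies on the pathway campaign → engagement tier → outcome, so adjusting for it blocks the indirect effect. For the total causal effect of campaign, use the unadjusted pooled rates.
Pooled: Campaign P 32.5% vs Campaign W 27.3%; Campaign P is higher overall.

pooled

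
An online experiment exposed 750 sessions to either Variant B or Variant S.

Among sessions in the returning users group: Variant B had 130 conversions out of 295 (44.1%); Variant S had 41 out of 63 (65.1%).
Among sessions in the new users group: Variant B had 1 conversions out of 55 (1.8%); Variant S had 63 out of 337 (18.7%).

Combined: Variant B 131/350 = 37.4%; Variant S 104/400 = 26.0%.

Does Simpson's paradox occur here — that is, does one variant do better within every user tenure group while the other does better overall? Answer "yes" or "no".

yes

Within each user tenure level (returning users 44.1% vs 65.1%; new users 1.8% vs 18.7%), Variant S has the higher rate every time. Pooled: 37.4% vs 26.0% — Variant B has the higher rate overall. The two comparisons disagree.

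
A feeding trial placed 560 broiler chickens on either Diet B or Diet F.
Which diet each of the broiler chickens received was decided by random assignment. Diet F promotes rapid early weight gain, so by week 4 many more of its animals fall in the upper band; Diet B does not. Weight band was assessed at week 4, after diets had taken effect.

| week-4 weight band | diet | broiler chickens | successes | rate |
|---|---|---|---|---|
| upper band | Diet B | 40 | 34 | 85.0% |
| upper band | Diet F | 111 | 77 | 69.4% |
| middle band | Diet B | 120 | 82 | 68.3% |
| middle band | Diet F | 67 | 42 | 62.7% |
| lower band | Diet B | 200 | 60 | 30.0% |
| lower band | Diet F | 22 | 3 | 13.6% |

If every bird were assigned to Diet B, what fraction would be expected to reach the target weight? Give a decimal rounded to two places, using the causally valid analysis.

Diet B is higher inside every week-4 weight band stratum but Diet F is higher in aggregate. Whether to stratify depends on how week-4 weight band relates to the diet.
Stratifying would compare diets among broiler chickens the diets themselves sorted into week-4 weight band groups — a form of selection on an intermediate. The unconditioned pooled rates give the total causal effect.
So P(outcome | do(Diet B)) is just the pooled rate for Diet B: 176/360 = 0.489.

0.49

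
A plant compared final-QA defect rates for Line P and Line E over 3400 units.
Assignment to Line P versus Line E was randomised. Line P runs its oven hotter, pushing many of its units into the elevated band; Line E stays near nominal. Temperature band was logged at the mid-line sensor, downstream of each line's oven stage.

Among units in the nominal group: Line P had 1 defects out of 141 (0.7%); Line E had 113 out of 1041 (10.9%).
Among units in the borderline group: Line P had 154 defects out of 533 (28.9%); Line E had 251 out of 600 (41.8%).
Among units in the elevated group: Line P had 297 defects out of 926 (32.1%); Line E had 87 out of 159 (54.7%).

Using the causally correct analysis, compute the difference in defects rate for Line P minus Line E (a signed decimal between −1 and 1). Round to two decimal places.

Because the line influences in-process temperature band, in-process temperature band is a post-treatment mediator, not a confounder. Stratifying on it would bias the estimate; the causal effect is the crude pooled difference.
The causal difference is the pooled difference: 0.282 − 0.251 = +0.032.

+0.03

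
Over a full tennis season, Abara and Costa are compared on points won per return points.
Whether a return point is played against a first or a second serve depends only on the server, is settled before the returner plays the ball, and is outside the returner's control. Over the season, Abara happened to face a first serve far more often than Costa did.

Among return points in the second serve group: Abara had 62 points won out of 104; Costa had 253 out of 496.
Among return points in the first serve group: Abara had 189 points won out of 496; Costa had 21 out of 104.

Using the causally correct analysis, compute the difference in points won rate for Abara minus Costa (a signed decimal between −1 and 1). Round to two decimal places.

+0.13

The imbalance in serve type arose from how return points were allocated, not from anything the player did; and serve type independently affects the outcome. The pooled gap is confounded — condition on serve type.
Adjusting over the population distribution of serve type: 0.500·(0.596−0.510) + 0.500·(0.381−0.202) = +0.133.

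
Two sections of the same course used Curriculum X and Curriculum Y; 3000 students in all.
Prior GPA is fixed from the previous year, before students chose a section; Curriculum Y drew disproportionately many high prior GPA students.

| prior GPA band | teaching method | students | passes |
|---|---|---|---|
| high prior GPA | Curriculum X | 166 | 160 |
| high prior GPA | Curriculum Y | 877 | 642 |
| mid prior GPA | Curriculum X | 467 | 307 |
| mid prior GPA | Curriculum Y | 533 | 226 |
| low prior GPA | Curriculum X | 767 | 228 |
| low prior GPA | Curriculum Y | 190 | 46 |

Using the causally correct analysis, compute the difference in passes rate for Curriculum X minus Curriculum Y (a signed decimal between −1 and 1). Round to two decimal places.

+0.18

The stratified and pooled comparisons disagree (Curriculum X wins within each prior GPA band; Curriculum Y wins overall), so the answer turns on the causal role of prior GPA band.
Here prior GPA band is a common cause — it drives both which teaching method a case falls under and the outcome. The crude comparison mixes populations; the stratum-specific rates are the causally relevant ones.
Adjusting over the population distribution of prior GPA band: 0.348·(0.964−0.732) + 0.333·(0.657−0.424) + 0.319·(0.297−0.242) = +0.176.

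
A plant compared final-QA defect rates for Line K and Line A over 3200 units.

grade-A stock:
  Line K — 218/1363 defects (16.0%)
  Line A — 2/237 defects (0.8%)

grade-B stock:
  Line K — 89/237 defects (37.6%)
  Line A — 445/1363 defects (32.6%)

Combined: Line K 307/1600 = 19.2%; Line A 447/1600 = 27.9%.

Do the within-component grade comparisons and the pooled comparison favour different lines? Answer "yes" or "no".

yes

Within each component grade level (grade-A stock 16.0% vs 0.8%; grade-B stock 37.6% vs 32.6%), Line A has the lower rate every time. Pooled: 19.2% vs 27.9% — Line K has the lower rate overall. The two comparisons disagree.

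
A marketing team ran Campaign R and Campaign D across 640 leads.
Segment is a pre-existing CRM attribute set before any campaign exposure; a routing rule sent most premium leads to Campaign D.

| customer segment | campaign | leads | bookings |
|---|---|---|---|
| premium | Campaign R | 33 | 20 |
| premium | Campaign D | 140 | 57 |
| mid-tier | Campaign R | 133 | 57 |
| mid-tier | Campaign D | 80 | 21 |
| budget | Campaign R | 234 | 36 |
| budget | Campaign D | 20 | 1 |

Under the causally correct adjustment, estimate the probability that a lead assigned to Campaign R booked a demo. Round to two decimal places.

0.37

Customer segment is set before the campaign has any effect — it is not caused by the campaign — and it independently drives the outcome. That makes it a confounder, so the causal comparison is within customer segment levels.
Standardising Campaign R to the population customer segment mix: 0.270·20/33 + 0.333·57/133 + 0.397·36/234 = 0.368.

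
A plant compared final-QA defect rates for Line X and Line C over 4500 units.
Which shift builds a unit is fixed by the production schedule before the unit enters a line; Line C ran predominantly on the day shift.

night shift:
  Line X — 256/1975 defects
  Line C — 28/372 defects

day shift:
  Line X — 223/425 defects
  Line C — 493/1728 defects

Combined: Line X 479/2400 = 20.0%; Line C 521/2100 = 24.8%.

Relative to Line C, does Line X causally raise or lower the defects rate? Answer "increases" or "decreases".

Line C is lower inside every shift stratum but Line X is lower in aggregate. Whether to stratify depends on how shift relates to the line.
Since shift is a pre-existing factor (not a product of the line) and it affects the outcome on its own, it is a confounder. The stratified rates, not the pooled rate, identify the causal effect.
Within each level — night shift: 13.0% vs 7.5%; day shift: 52.5% vs 28.5% — Line C is lower every time.

increases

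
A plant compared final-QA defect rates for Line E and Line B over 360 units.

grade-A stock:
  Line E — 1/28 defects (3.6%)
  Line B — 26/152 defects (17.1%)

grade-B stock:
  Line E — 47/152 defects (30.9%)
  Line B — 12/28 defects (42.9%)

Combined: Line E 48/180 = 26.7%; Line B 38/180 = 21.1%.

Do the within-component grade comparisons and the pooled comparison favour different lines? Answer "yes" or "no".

Within each component grade level (grade-A stock 3.6% vs 17.1%; grade-B stock 30.9% vs 42.9%), Line E has the lower rate every time. Pooled: 26.7% vs 21.1% — Line B has the lower rate overall. The two comparisons disagree.

yes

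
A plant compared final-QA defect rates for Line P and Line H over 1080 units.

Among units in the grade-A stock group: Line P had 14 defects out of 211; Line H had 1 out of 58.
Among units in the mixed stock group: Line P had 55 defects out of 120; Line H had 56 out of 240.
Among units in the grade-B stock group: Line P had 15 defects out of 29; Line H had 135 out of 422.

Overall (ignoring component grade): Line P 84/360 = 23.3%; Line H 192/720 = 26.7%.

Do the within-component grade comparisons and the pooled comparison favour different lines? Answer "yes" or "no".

yes

Within each component grade level (grade-A stock 6.6% vs 1.7%; mixed stock 45.8% vs 23.3%; grade-B stock 51.7% vs 32.0%), Line H has the lower rate every time. Pooled: 23.3% vs 26.7% — Line P has the lower rate overall. The two comparisons disagree.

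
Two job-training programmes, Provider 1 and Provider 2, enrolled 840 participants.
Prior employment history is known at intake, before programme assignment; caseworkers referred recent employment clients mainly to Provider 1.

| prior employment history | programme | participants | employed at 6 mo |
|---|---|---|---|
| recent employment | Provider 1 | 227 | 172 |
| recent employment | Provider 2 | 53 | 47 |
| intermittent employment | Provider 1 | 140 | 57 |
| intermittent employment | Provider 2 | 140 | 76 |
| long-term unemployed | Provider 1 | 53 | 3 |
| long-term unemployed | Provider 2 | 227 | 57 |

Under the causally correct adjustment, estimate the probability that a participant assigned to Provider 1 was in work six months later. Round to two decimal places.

0.41

Nothing the programme does changes prior employment history; the imbalance is an allocation artefact. With prior employment history also predicting the outcome, the pooled figure is confounded, and the within-stratum comparison is the causal one.
Standardising Provider 1 to the population prior employment history mix: 0.333·172/227 + 0.333·57/140 + 0.333·3/53 = 0.407.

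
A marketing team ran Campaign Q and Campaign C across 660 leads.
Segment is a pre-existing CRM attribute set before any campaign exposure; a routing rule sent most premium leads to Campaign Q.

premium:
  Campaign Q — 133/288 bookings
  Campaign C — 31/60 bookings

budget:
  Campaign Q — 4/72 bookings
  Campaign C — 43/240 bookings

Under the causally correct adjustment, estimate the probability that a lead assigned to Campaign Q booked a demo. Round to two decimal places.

0.27

The customer segment-specific comparison favours Campaign C throughout, but the pooled figures favour Campaign Q. The question is whether to condition on customer segment.
Here customer segment is a common cause — it drives both which campaign a case falls under and the outcome. The crude comparison mixes populations; the stratum-specific rates are the causally relevant ones.
Standardising Campaign Q to the population customer segment mix: 0.527·133/288 + 0.473·4/72 = 0.270.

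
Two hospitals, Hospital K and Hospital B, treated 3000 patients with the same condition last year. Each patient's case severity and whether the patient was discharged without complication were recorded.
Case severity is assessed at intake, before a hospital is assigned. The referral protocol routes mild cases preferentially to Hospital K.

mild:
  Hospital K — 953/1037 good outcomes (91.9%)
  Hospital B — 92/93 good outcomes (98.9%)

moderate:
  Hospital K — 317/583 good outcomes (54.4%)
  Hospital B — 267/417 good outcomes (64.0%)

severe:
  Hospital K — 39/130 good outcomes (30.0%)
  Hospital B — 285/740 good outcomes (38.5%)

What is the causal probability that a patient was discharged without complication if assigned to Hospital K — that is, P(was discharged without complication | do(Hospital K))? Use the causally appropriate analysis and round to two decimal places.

The case severity-specific comparison favours Hospital B throughout, but the pooled figures favour Hospital K. The question is whether to condition on case severity.
The imbalance in case severity arose from how patients were allocated, not from anything the hospital did; and case severity independently affects the outcome. The pooled gap is confounded — condition on case severity.
Standardising Hospital K to the population case severity mix: 0.377·953/1037 + 0.333·317/583 + 0.290·39/130 = 0.614.

0.61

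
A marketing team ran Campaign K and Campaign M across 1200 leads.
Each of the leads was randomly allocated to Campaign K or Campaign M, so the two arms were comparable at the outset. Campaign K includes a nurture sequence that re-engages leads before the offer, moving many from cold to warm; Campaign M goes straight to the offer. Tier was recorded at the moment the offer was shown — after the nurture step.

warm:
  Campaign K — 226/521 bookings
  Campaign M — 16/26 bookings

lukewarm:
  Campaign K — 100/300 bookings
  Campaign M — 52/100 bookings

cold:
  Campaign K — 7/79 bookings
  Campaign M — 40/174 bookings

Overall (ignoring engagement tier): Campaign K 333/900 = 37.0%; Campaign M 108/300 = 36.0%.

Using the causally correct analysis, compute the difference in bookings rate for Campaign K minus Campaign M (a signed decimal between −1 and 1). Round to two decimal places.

Campaign M is higher inside every engagement tier stratum but Campaign K is higher in aggregate. Whether to stratify depends on how engagement tier relates to the campaign.
Stratifying would compare campaigns among leads the campaigns themselves sorted into engagement tier groups — a form of selection on an intermediate. The unconditioned pooled rates give the total causal effect.
The causal difference is the pooled difference: 0.370 − 0.360 = +0.010.

+0.01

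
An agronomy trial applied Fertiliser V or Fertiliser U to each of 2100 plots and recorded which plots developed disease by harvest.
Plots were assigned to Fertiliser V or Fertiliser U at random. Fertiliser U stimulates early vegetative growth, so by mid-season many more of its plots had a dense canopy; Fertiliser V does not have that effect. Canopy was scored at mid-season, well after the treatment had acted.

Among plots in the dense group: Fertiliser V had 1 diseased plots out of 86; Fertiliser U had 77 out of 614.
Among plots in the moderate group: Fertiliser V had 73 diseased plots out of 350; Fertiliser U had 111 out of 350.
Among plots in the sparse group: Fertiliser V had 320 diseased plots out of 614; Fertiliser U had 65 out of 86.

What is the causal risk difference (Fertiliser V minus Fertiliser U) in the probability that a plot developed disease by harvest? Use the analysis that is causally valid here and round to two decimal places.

+0.13

The mid-season canopy-specific comparison favours Fertiliser V throughout, but the pooled figures favour Fertiliser U. The question is whether to condition on mid-season canopy.
Mid-season canopy here is a post-treatment variable shaped by the fertiliser; conditioning on it would introduce bias rather than remove it. The overall comparison is the causal one.
The causal difference is the pooled difference: 0.375 − 0.241 = +0.134.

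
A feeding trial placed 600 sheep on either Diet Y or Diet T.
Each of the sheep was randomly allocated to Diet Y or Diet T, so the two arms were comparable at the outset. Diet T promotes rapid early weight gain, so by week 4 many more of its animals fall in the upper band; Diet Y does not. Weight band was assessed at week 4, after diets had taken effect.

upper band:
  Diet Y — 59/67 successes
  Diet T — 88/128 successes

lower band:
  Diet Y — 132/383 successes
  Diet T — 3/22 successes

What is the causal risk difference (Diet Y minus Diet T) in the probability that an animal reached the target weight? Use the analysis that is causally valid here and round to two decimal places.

The stratified and pooled comparisons disagree (Diet Y wins within each week-4 weight band; Diet T wins overall), so the answer turns on the causal role of week-4 weight band.
Week-4 weight band is recorded after the diet and is itself shifted by it — it sits on the causal path from diet to outcome. Conditioning on a mediator would strip out part of the effect we want; the pooled comparison gives the total causal effect.
The causal difference is the pooled difference: 0.424 − 0.607 = -0.182.

-0.18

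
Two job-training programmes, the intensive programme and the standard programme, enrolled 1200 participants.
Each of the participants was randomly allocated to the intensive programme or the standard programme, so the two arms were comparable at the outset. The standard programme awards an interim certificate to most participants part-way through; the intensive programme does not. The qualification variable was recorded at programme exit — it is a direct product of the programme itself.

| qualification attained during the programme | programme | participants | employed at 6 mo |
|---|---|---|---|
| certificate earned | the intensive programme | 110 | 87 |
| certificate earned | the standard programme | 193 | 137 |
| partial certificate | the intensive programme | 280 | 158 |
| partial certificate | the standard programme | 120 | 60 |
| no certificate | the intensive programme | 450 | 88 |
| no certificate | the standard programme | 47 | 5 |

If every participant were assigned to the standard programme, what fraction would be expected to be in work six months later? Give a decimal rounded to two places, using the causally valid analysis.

0.56

Qualification attained during the programme is recorded after the programme and is itself shifted by it — it sits on the causal path from programme to outcome. Conditioning on a mediator would strip out part of the effect we want; the pooled comparison gives the total causal effect.
So P(outcome | do(the standard programme)) is just the pooled rate for the standard programme: 202/360 = 0.561.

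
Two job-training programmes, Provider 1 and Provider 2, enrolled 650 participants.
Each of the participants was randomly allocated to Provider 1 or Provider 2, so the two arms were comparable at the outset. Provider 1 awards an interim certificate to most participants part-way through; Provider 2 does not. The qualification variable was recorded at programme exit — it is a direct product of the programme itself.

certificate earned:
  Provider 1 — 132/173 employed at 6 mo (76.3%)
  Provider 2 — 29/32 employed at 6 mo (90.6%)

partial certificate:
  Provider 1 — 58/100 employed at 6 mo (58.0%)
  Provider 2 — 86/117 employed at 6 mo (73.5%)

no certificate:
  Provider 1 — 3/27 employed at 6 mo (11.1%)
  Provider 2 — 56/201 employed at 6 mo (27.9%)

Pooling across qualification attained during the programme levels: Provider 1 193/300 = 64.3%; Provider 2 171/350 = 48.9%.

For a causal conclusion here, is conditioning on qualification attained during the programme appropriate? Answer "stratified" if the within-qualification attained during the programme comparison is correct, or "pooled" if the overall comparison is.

Stratifying would compare programmes among participants the programmes themselves sorted into qualification attained during the programme groups — a form of selection on an intermediate. The unconditioned pooled rates give the total causal effect.
Pooled: Provider 1 64.3% vs Provider 2 48.9%; Provider 1 is higher overall.

pooled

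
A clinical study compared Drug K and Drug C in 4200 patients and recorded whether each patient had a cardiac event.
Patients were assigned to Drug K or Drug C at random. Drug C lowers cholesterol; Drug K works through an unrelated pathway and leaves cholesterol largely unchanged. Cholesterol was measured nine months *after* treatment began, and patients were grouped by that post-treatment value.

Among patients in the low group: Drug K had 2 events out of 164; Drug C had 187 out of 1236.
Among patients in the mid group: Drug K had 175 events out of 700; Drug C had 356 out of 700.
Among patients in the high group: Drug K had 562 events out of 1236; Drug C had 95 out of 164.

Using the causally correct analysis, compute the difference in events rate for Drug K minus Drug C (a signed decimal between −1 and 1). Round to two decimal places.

+0.05

Cholesterol lies on the pathway drug → cholesterol → outcome, so adjusting for it blocks the indirect effect. For the total causal effect of drug, use the unadjusted pooled rates.
The causal difference is the pooled difference: 0.352 − 0.304 = +0.048.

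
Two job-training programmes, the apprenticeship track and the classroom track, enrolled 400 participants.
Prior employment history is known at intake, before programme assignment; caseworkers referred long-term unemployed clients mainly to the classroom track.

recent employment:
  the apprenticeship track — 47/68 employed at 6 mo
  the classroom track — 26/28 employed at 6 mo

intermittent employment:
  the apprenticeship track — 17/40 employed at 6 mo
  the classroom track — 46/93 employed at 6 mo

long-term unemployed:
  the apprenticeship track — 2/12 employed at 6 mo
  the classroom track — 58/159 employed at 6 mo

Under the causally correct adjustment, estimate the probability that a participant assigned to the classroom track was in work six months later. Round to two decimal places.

The imbalance in prior employment history arose from how participants were allocated, not from anything the programme did; and prior employment history independently affects the outcome. The pooled gap is confounded — condition on prior employment history.
Standardising the classroom track to the population prior employment history mix: 0.240·26/28 + 0.333·46/93 + 0.427·58/159 = 0.543.

0.54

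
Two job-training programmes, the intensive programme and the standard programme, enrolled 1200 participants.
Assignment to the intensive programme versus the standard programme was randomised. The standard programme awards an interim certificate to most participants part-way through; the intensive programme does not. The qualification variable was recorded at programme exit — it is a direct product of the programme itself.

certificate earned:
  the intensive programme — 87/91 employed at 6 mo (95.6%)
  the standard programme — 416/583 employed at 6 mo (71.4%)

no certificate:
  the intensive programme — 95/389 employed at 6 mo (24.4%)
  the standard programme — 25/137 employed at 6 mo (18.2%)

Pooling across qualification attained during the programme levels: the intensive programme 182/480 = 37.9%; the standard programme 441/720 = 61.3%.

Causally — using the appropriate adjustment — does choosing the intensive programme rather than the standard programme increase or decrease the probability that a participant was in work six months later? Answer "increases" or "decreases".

decreases

Qualification attained during the programme here is a post-treatment variable shaped by the programme; conditioning on it would introduce bias rather than remove it. The overall comparison is the causal one.
Pooled: the intensive programme 37.9% vs the standard programme 61.3%; the standard programme is higher overall.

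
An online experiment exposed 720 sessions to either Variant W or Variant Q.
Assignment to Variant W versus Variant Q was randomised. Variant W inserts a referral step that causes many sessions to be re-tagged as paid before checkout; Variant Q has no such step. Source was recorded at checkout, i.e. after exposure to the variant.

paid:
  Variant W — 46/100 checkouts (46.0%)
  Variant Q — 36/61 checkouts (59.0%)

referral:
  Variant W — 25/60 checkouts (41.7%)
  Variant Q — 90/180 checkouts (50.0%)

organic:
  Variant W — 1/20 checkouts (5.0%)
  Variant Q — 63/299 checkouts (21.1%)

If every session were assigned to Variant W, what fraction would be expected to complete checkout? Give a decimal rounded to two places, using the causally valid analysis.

Within every traffic source level Variant Q has the higher rate, yet pooled Variant W does — Simpson's reversal.
The distribution of traffic source is itself part of what the variant does — it is an intermediate outcome. Holding it fixed would remove that part of the effect; the total effect is the pooled difference.
So P(outcome | do(Variant W)) is just the pooled rate for Variant W: 72/180 = 0.400.

0.40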